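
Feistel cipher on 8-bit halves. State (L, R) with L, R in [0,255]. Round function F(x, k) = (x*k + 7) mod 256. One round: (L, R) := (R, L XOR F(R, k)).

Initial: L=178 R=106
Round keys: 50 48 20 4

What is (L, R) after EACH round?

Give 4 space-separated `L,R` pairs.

Answer: 106,9 9,221 221,66 66,210

Derivation:
Round 1 (k=50): L=106 R=9
Round 2 (k=48): L=9 R=221
Round 3 (k=20): L=221 R=66
Round 4 (k=4): L=66 R=210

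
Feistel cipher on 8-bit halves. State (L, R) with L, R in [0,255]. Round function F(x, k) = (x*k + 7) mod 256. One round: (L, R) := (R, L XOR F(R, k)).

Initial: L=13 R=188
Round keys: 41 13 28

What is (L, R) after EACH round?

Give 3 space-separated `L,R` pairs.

Answer: 188,46 46,225 225,141

Derivation:
Round 1 (k=41): L=188 R=46
Round 2 (k=13): L=46 R=225
Round 3 (k=28): L=225 R=141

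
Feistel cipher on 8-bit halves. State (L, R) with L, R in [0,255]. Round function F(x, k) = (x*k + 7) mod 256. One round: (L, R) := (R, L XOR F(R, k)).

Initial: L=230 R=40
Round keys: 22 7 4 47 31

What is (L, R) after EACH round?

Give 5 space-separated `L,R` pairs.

Round 1 (k=22): L=40 R=145
Round 2 (k=7): L=145 R=214
Round 3 (k=4): L=214 R=206
Round 4 (k=47): L=206 R=15
Round 5 (k=31): L=15 R=22

Answer: 40,145 145,214 214,206 206,15 15,22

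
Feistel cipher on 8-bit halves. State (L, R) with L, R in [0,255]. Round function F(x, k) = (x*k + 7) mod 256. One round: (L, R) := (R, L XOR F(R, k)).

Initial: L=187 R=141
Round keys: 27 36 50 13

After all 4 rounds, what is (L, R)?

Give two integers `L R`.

Answer: 14 43

Derivation:
Round 1 (k=27): L=141 R=93
Round 2 (k=36): L=93 R=150
Round 3 (k=50): L=150 R=14
Round 4 (k=13): L=14 R=43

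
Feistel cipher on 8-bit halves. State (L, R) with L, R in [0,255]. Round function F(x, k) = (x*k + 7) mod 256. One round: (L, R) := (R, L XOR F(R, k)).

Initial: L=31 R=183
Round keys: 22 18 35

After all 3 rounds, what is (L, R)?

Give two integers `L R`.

Answer: 20 29

Derivation:
Round 1 (k=22): L=183 R=222
Round 2 (k=18): L=222 R=20
Round 3 (k=35): L=20 R=29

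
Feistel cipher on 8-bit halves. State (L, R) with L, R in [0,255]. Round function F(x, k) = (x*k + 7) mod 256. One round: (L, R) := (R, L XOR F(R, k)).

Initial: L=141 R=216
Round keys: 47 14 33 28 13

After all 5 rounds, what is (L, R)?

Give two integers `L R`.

Answer: 60 147

Derivation:
Round 1 (k=47): L=216 R=34
Round 2 (k=14): L=34 R=59
Round 3 (k=33): L=59 R=128
Round 4 (k=28): L=128 R=60
Round 5 (k=13): L=60 R=147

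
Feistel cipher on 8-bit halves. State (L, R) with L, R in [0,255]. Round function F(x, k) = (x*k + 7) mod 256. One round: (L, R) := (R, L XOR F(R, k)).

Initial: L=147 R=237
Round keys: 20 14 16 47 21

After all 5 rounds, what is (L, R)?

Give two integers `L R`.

Answer: 162 238

Derivation:
Round 1 (k=20): L=237 R=24
Round 2 (k=14): L=24 R=186
Round 3 (k=16): L=186 R=191
Round 4 (k=47): L=191 R=162
Round 5 (k=21): L=162 R=238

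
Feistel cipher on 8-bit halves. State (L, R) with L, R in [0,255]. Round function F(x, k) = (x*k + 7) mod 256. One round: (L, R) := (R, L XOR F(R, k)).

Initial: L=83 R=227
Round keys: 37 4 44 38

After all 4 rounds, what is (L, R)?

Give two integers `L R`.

Round 1 (k=37): L=227 R=133
Round 2 (k=4): L=133 R=248
Round 3 (k=44): L=248 R=34
Round 4 (k=38): L=34 R=235

Answer: 34 235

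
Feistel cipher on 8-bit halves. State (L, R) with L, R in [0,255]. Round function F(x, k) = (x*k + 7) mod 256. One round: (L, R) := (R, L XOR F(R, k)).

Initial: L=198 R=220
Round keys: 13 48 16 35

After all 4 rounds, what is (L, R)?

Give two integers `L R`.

Answer: 66 38

Derivation:
Round 1 (k=13): L=220 R=245
Round 2 (k=48): L=245 R=43
Round 3 (k=16): L=43 R=66
Round 4 (k=35): L=66 R=38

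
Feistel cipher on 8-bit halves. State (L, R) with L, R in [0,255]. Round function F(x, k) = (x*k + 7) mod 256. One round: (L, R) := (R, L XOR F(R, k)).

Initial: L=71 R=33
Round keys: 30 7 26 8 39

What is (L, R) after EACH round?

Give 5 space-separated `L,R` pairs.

Answer: 33,162 162,84 84,45 45,59 59,41

Derivation:
Round 1 (k=30): L=33 R=162
Round 2 (k=7): L=162 R=84
Round 3 (k=26): L=84 R=45
Round 4 (k=8): L=45 R=59
Round 5 (k=39): L=59 R=41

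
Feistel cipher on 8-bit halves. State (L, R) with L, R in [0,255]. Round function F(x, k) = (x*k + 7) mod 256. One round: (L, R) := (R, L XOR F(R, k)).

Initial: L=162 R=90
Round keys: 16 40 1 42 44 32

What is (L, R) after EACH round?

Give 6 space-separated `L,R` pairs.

Round 1 (k=16): L=90 R=5
Round 2 (k=40): L=5 R=149
Round 3 (k=1): L=149 R=153
Round 4 (k=42): L=153 R=180
Round 5 (k=44): L=180 R=110
Round 6 (k=32): L=110 R=115

Answer: 90,5 5,149 149,153 153,180 180,110 110,115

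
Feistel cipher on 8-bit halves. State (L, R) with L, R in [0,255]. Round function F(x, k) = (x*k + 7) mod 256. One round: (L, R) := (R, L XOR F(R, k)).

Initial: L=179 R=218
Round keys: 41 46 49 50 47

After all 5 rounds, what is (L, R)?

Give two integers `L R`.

Answer: 242 199

Derivation:
Round 1 (k=41): L=218 R=66
Round 2 (k=46): L=66 R=57
Round 3 (k=49): L=57 R=178
Round 4 (k=50): L=178 R=242
Round 5 (k=47): L=242 R=199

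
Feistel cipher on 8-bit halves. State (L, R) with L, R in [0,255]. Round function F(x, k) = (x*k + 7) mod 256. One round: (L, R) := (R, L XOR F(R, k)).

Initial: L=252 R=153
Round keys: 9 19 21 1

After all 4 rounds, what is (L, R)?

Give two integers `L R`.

Round 1 (k=9): L=153 R=148
Round 2 (k=19): L=148 R=154
Round 3 (k=21): L=154 R=61
Round 4 (k=1): L=61 R=222

Answer: 61 222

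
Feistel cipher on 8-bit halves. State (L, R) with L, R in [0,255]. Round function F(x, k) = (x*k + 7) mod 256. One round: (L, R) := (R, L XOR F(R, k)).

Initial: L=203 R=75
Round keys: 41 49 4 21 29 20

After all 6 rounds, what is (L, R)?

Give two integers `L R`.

Answer: 163 241

Derivation:
Round 1 (k=41): L=75 R=193
Round 2 (k=49): L=193 R=179
Round 3 (k=4): L=179 R=18
Round 4 (k=21): L=18 R=50
Round 5 (k=29): L=50 R=163
Round 6 (k=20): L=163 R=241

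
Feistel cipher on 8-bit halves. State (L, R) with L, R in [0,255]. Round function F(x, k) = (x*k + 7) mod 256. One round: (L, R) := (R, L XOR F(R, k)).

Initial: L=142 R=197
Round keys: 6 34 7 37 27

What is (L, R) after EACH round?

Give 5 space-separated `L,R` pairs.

Round 1 (k=6): L=197 R=43
Round 2 (k=34): L=43 R=120
Round 3 (k=7): L=120 R=100
Round 4 (k=37): L=100 R=3
Round 5 (k=27): L=3 R=60

Answer: 197,43 43,120 120,100 100,3 3,60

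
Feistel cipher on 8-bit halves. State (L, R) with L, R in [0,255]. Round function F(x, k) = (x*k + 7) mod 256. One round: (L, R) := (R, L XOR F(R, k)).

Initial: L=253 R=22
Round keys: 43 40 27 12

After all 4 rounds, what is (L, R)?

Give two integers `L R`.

Answer: 246 62

Derivation:
Round 1 (k=43): L=22 R=68
Round 2 (k=40): L=68 R=177
Round 3 (k=27): L=177 R=246
Round 4 (k=12): L=246 R=62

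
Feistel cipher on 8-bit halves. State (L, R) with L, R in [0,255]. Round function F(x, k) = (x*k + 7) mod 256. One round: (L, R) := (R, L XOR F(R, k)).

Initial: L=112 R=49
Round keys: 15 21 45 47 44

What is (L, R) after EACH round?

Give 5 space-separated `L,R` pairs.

Answer: 49,150 150,100 100,13 13,14 14,98

Derivation:
Round 1 (k=15): L=49 R=150
Round 2 (k=21): L=150 R=100
Round 3 (k=45): L=100 R=13
Round 4 (k=47): L=13 R=14
Round 5 (k=44): L=14 R=98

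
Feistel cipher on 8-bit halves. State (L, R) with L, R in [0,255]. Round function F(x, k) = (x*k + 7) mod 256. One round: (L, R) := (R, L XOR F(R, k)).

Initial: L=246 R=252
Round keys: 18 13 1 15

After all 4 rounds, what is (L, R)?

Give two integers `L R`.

Round 1 (k=18): L=252 R=73
Round 2 (k=13): L=73 R=64
Round 3 (k=1): L=64 R=14
Round 4 (k=15): L=14 R=153

Answer: 14 153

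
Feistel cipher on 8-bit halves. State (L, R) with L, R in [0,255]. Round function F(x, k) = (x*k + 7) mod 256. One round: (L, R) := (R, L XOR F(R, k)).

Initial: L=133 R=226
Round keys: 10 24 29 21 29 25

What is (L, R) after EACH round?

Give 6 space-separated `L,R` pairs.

Round 1 (k=10): L=226 R=94
Round 2 (k=24): L=94 R=53
Round 3 (k=29): L=53 R=86
Round 4 (k=21): L=86 R=32
Round 5 (k=29): L=32 R=241
Round 6 (k=25): L=241 R=176

Answer: 226,94 94,53 53,86 86,32 32,241 241,176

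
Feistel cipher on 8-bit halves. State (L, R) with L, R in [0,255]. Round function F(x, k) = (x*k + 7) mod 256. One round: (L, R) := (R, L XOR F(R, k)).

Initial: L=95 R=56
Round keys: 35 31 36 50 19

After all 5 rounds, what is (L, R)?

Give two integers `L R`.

Answer: 18 14

Derivation:
Round 1 (k=35): L=56 R=240
Round 2 (k=31): L=240 R=47
Round 3 (k=36): L=47 R=83
Round 4 (k=50): L=83 R=18
Round 5 (k=19): L=18 R=14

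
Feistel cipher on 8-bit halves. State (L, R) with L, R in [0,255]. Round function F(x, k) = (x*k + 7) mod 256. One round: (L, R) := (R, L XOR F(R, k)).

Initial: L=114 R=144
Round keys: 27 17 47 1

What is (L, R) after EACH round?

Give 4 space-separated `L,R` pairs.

Answer: 144,69 69,12 12,126 126,137

Derivation:
Round 1 (k=27): L=144 R=69
Round 2 (k=17): L=69 R=12
Round 3 (k=47): L=12 R=126
Round 4 (k=1): L=126 R=137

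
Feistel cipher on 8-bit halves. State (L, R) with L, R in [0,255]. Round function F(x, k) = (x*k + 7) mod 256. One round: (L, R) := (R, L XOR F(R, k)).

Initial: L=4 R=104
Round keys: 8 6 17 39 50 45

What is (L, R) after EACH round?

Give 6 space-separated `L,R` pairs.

Round 1 (k=8): L=104 R=67
Round 2 (k=6): L=67 R=241
Round 3 (k=17): L=241 R=75
Round 4 (k=39): L=75 R=133
Round 5 (k=50): L=133 R=74
Round 6 (k=45): L=74 R=140

Answer: 104,67 67,241 241,75 75,133 133,74 74,140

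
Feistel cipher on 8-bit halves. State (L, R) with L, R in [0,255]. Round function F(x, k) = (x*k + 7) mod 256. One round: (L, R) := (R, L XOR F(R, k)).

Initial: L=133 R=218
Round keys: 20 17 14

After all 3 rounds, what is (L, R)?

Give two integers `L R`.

Round 1 (k=20): L=218 R=138
Round 2 (k=17): L=138 R=235
Round 3 (k=14): L=235 R=107

Answer: 235 107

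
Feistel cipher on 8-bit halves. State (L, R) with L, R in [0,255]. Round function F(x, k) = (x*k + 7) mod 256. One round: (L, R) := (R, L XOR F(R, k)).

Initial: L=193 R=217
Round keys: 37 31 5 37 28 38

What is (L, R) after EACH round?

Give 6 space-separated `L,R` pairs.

Answer: 217,165 165,219 219,235 235,37 37,248 248,242

Derivation:
Round 1 (k=37): L=217 R=165
Round 2 (k=31): L=165 R=219
Round 3 (k=5): L=219 R=235
Round 4 (k=37): L=235 R=37
Round 5 (k=28): L=37 R=248
Round 6 (k=38): L=248 R=242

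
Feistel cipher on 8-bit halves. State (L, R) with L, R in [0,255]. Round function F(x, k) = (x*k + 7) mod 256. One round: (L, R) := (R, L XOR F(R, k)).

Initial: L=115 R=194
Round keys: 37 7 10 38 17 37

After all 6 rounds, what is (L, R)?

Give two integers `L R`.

Round 1 (k=37): L=194 R=98
Round 2 (k=7): L=98 R=119
Round 3 (k=10): L=119 R=207
Round 4 (k=38): L=207 R=182
Round 5 (k=17): L=182 R=210
Round 6 (k=37): L=210 R=215

Answer: 210 215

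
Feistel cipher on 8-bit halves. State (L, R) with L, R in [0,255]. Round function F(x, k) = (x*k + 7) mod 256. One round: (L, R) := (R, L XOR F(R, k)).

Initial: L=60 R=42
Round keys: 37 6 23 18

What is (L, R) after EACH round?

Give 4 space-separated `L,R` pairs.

Round 1 (k=37): L=42 R=37
Round 2 (k=6): L=37 R=207
Round 3 (k=23): L=207 R=133
Round 4 (k=18): L=133 R=174

Answer: 42,37 37,207 207,133 133,174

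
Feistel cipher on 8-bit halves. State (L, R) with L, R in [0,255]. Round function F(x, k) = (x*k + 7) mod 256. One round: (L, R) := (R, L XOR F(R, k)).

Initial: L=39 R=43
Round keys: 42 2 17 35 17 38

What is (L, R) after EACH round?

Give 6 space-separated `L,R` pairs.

Answer: 43,50 50,64 64,117 117,70 70,216 216,81

Derivation:
Round 1 (k=42): L=43 R=50
Round 2 (k=2): L=50 R=64
Round 3 (k=17): L=64 R=117
Round 4 (k=35): L=117 R=70
Round 5 (k=17): L=70 R=216
Round 6 (k=38): L=216 R=81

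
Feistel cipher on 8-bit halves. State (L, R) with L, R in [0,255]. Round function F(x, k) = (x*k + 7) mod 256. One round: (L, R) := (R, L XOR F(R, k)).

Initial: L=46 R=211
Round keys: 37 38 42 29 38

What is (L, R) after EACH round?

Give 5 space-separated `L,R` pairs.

Answer: 211,168 168,36 36,71 71,54 54,76

Derivation:
Round 1 (k=37): L=211 R=168
Round 2 (k=38): L=168 R=36
Round 3 (k=42): L=36 R=71
Round 4 (k=29): L=71 R=54
Round 5 (k=38): L=54 R=76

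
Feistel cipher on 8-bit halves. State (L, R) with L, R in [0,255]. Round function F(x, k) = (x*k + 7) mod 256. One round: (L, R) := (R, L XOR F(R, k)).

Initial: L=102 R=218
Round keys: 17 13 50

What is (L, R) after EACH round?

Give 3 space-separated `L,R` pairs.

Answer: 218,231 231,24 24,80

Derivation:
Round 1 (k=17): L=218 R=231
Round 2 (k=13): L=231 R=24
Round 3 (k=50): L=24 R=80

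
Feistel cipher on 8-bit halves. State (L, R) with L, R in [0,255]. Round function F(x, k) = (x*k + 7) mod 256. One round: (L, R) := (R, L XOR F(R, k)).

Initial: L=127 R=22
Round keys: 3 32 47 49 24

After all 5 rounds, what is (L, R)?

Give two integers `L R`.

Round 1 (k=3): L=22 R=54
Round 2 (k=32): L=54 R=209
Round 3 (k=47): L=209 R=80
Round 4 (k=49): L=80 R=134
Round 5 (k=24): L=134 R=199

Answer: 134 199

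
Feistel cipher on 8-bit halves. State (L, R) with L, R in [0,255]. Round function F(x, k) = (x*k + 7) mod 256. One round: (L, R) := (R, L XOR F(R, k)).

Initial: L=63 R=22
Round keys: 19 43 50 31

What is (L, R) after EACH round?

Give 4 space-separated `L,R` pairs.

Answer: 22,150 150,47 47,163 163,235

Derivation:
Round 1 (k=19): L=22 R=150
Round 2 (k=43): L=150 R=47
Round 3 (k=50): L=47 R=163
Round 4 (k=31): L=163 R=235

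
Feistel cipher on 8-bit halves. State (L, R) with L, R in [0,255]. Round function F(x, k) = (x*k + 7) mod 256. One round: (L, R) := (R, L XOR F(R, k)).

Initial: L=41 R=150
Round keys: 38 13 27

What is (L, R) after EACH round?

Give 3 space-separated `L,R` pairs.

Round 1 (k=38): L=150 R=98
Round 2 (k=13): L=98 R=151
Round 3 (k=27): L=151 R=150

Answer: 150,98 98,151 151,150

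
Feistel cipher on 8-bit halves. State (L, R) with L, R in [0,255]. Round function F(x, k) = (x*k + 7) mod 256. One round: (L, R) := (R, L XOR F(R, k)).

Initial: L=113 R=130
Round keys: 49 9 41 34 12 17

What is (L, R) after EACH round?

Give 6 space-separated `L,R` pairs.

Answer: 130,152 152,221 221,244 244,178 178,171 171,208

Derivation:
Round 1 (k=49): L=130 R=152
Round 2 (k=9): L=152 R=221
Round 3 (k=41): L=221 R=244
Round 4 (k=34): L=244 R=178
Round 5 (k=12): L=178 R=171
Round 6 (k=17): L=171 R=208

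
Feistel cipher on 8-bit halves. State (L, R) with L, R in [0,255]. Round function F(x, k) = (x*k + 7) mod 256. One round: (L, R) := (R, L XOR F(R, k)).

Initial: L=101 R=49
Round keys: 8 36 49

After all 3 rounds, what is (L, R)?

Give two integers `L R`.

Round 1 (k=8): L=49 R=234
Round 2 (k=36): L=234 R=222
Round 3 (k=49): L=222 R=111

Answer: 222 111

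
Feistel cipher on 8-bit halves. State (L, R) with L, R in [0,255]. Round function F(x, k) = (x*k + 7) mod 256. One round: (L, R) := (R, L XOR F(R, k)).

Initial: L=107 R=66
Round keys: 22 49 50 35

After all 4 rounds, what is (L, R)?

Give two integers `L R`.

Answer: 105 127

Derivation:
Round 1 (k=22): L=66 R=216
Round 2 (k=49): L=216 R=29
Round 3 (k=50): L=29 R=105
Round 4 (k=35): L=105 R=127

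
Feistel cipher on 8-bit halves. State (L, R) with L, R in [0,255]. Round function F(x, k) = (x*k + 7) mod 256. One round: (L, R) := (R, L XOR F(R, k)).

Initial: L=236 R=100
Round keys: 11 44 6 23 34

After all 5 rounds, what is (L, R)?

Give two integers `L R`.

Answer: 38 45

Derivation:
Round 1 (k=11): L=100 R=191
Round 2 (k=44): L=191 R=191
Round 3 (k=6): L=191 R=62
Round 4 (k=23): L=62 R=38
Round 5 (k=34): L=38 R=45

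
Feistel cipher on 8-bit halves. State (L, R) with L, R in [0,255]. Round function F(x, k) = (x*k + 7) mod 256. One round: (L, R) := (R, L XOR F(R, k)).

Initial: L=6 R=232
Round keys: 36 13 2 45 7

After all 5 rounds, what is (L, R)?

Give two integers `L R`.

Answer: 145 224

Derivation:
Round 1 (k=36): L=232 R=161
Round 2 (k=13): L=161 R=220
Round 3 (k=2): L=220 R=30
Round 4 (k=45): L=30 R=145
Round 5 (k=7): L=145 R=224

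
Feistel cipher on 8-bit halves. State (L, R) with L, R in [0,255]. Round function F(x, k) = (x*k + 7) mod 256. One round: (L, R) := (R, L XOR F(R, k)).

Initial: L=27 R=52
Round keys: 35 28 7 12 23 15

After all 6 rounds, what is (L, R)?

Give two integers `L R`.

Round 1 (k=35): L=52 R=56
Round 2 (k=28): L=56 R=19
Round 3 (k=7): L=19 R=180
Round 4 (k=12): L=180 R=100
Round 5 (k=23): L=100 R=183
Round 6 (k=15): L=183 R=164

Answer: 183 164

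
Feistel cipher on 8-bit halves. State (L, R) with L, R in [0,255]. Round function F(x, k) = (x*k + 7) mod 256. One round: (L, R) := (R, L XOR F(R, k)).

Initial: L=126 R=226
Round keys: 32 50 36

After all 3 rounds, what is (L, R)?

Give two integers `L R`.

Round 1 (k=32): L=226 R=57
Round 2 (k=50): L=57 R=203
Round 3 (k=36): L=203 R=170

Answer: 203 170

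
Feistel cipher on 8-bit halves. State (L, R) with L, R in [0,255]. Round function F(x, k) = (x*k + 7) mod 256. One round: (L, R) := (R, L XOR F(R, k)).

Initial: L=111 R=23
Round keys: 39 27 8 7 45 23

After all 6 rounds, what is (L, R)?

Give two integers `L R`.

Round 1 (k=39): L=23 R=231
Round 2 (k=27): L=231 R=115
Round 3 (k=8): L=115 R=120
Round 4 (k=7): L=120 R=60
Round 5 (k=45): L=60 R=235
Round 6 (k=23): L=235 R=24

Answer: 235 24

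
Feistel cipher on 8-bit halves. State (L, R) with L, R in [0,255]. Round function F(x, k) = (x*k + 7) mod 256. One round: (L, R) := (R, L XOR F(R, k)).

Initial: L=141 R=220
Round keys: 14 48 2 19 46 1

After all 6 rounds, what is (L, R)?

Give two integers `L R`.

Answer: 198 130

Derivation:
Round 1 (k=14): L=220 R=130
Round 2 (k=48): L=130 R=187
Round 3 (k=2): L=187 R=255
Round 4 (k=19): L=255 R=79
Round 5 (k=46): L=79 R=198
Round 6 (k=1): L=198 R=130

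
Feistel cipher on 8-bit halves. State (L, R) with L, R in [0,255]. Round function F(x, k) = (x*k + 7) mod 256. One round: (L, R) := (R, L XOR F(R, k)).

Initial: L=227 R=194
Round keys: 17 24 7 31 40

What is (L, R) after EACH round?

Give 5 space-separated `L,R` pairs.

Answer: 194,10 10,53 53,112 112,162 162,39

Derivation:
Round 1 (k=17): L=194 R=10
Round 2 (k=24): L=10 R=53
Round 3 (k=7): L=53 R=112
Round 4 (k=31): L=112 R=162
Round 5 (k=40): L=162 R=39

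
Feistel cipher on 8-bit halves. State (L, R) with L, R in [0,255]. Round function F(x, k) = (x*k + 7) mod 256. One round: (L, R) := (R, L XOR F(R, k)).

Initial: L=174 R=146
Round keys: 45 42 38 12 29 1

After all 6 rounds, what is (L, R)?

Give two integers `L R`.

Round 1 (k=45): L=146 R=31
Round 2 (k=42): L=31 R=143
Round 3 (k=38): L=143 R=94
Round 4 (k=12): L=94 R=224
Round 5 (k=29): L=224 R=57
Round 6 (k=1): L=57 R=160

Answer: 57 160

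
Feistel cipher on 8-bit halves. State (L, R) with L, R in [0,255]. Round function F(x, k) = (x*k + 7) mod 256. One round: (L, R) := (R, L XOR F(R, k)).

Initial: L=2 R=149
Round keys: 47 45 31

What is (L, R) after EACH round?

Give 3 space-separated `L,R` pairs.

Round 1 (k=47): L=149 R=96
Round 2 (k=45): L=96 R=114
Round 3 (k=31): L=114 R=181

Answer: 149,96 96,114 114,181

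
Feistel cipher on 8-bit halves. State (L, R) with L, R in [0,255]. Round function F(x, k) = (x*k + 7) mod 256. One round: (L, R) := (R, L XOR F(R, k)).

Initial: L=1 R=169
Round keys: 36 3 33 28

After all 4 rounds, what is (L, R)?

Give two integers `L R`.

Answer: 153 15

Derivation:
Round 1 (k=36): L=169 R=202
Round 2 (k=3): L=202 R=204
Round 3 (k=33): L=204 R=153
Round 4 (k=28): L=153 R=15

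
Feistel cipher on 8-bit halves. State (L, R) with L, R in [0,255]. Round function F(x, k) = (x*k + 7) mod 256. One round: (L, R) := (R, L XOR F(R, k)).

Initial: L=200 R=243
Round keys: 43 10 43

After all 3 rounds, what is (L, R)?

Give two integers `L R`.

Answer: 84 51

Derivation:
Round 1 (k=43): L=243 R=16
Round 2 (k=10): L=16 R=84
Round 3 (k=43): L=84 R=51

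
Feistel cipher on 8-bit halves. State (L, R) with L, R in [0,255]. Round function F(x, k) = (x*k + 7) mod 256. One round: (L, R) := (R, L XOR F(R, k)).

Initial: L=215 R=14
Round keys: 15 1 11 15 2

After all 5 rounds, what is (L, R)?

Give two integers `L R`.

Answer: 178 85

Derivation:
Round 1 (k=15): L=14 R=14
Round 2 (k=1): L=14 R=27
Round 3 (k=11): L=27 R=62
Round 4 (k=15): L=62 R=178
Round 5 (k=2): L=178 R=85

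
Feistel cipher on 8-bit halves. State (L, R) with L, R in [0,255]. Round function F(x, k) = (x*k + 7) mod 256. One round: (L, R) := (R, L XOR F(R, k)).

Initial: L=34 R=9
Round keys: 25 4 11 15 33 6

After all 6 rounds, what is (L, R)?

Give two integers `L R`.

Answer: 90 209

Derivation:
Round 1 (k=25): L=9 R=202
Round 2 (k=4): L=202 R=38
Round 3 (k=11): L=38 R=99
Round 4 (k=15): L=99 R=242
Round 5 (k=33): L=242 R=90
Round 6 (k=6): L=90 R=209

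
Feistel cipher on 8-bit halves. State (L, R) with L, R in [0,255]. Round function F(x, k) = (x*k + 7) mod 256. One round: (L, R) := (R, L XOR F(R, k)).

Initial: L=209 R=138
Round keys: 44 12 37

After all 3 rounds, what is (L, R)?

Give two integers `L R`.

Answer: 165 142

Derivation:
Round 1 (k=44): L=138 R=110
Round 2 (k=12): L=110 R=165
Round 3 (k=37): L=165 R=142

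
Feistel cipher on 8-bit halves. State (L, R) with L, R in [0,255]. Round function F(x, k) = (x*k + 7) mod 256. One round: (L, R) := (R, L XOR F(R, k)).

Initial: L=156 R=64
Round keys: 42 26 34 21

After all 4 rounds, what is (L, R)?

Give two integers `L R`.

Answer: 170 124

Derivation:
Round 1 (k=42): L=64 R=27
Round 2 (k=26): L=27 R=133
Round 3 (k=34): L=133 R=170
Round 4 (k=21): L=170 R=124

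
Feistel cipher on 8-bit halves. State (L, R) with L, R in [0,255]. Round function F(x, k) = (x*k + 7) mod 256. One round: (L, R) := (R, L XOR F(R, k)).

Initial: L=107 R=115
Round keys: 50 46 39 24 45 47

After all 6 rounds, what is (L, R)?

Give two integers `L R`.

Round 1 (k=50): L=115 R=22
Round 2 (k=46): L=22 R=136
Round 3 (k=39): L=136 R=169
Round 4 (k=24): L=169 R=87
Round 5 (k=45): L=87 R=251
Round 6 (k=47): L=251 R=75

Answer: 251 75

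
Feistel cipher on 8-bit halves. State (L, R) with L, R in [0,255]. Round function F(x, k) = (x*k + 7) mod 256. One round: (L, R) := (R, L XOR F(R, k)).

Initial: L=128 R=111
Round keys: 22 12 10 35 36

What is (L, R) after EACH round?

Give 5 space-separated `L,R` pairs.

Answer: 111,17 17,188 188,78 78,13 13,149

Derivation:
Round 1 (k=22): L=111 R=17
Round 2 (k=12): L=17 R=188
Round 3 (k=10): L=188 R=78
Round 4 (k=35): L=78 R=13
Round 5 (k=36): L=13 R=149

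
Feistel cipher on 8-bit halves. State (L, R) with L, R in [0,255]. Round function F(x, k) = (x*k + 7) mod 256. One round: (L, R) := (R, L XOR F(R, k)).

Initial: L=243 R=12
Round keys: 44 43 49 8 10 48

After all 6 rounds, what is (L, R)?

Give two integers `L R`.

Round 1 (k=44): L=12 R=228
Round 2 (k=43): L=228 R=95
Round 3 (k=49): L=95 R=210
Round 4 (k=8): L=210 R=200
Round 5 (k=10): L=200 R=5
Round 6 (k=48): L=5 R=63

Answer: 5 63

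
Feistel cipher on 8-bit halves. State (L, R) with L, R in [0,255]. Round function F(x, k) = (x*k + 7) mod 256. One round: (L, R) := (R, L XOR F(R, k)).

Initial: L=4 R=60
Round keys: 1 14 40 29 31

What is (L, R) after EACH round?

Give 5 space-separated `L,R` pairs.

Round 1 (k=1): L=60 R=71
Round 2 (k=14): L=71 R=213
Round 3 (k=40): L=213 R=8
Round 4 (k=29): L=8 R=58
Round 5 (k=31): L=58 R=5

Answer: 60,71 71,213 213,8 8,58 58,5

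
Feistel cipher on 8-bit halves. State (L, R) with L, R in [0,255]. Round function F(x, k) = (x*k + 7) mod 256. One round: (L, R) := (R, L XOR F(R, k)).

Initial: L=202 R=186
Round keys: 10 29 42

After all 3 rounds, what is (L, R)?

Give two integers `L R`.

Round 1 (k=10): L=186 R=129
Round 2 (k=29): L=129 R=30
Round 3 (k=42): L=30 R=114

Answer: 30 114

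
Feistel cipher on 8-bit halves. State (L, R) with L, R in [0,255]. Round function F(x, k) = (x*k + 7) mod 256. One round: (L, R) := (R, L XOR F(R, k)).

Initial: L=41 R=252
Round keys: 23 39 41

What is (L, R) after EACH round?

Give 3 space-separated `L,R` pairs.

Answer: 252,130 130,41 41,26

Derivation:
Round 1 (k=23): L=252 R=130
Round 2 (k=39): L=130 R=41
Round 3 (k=41): L=41 R=26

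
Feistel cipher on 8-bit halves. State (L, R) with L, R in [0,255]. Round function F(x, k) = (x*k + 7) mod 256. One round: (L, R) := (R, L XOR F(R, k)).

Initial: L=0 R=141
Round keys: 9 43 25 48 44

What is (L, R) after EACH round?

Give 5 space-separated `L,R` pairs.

Answer: 141,252 252,214 214,17 17,225 225,162

Derivation:
Round 1 (k=9): L=141 R=252
Round 2 (k=43): L=252 R=214
Round 3 (k=25): L=214 R=17
Round 4 (k=48): L=17 R=225
Round 5 (k=44): L=225 R=162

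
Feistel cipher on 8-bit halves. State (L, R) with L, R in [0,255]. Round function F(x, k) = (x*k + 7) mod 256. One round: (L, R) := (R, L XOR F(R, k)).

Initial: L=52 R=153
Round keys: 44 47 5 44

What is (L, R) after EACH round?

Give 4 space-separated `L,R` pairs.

Answer: 153,103 103,105 105,115 115,162

Derivation:
Round 1 (k=44): L=153 R=103
Round 2 (k=47): L=103 R=105
Round 3 (k=5): L=105 R=115
Round 4 (k=44): L=115 R=162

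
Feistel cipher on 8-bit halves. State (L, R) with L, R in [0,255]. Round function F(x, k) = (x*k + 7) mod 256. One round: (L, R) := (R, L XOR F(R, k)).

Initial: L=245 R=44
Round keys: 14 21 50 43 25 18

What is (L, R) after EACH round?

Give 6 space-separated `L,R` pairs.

Round 1 (k=14): L=44 R=154
Round 2 (k=21): L=154 R=133
Round 3 (k=50): L=133 R=155
Round 4 (k=43): L=155 R=149
Round 5 (k=25): L=149 R=15
Round 6 (k=18): L=15 R=128

Answer: 44,154 154,133 133,155 155,149 149,15 15,128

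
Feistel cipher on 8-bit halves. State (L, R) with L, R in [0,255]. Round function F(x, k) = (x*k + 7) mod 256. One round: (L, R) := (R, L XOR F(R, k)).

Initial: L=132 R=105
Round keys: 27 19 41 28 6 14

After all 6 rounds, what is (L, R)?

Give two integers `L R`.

Round 1 (k=27): L=105 R=158
Round 2 (k=19): L=158 R=168
Round 3 (k=41): L=168 R=113
Round 4 (k=28): L=113 R=203
Round 5 (k=6): L=203 R=184
Round 6 (k=14): L=184 R=220

Answer: 184 220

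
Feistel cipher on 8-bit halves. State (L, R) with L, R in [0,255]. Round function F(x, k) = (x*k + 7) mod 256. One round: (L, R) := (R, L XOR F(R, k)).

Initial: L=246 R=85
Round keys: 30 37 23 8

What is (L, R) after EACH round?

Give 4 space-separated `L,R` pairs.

Round 1 (k=30): L=85 R=11
Round 2 (k=37): L=11 R=203
Round 3 (k=23): L=203 R=79
Round 4 (k=8): L=79 R=180

Answer: 85,11 11,203 203,79 79,180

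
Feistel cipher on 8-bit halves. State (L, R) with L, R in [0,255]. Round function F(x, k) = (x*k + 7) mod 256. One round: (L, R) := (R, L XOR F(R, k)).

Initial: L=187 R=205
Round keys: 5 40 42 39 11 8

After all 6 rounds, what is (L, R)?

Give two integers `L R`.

Answer: 158 122

Derivation:
Round 1 (k=5): L=205 R=179
Round 2 (k=40): L=179 R=50
Round 3 (k=42): L=50 R=136
Round 4 (k=39): L=136 R=141
Round 5 (k=11): L=141 R=158
Round 6 (k=8): L=158 R=122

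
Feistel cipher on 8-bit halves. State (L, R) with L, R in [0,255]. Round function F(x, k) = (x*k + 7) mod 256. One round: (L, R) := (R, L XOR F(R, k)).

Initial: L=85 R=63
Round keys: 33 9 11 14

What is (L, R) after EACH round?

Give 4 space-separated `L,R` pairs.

Round 1 (k=33): L=63 R=115
Round 2 (k=9): L=115 R=45
Round 3 (k=11): L=45 R=133
Round 4 (k=14): L=133 R=96

Answer: 63,115 115,45 45,133 133,96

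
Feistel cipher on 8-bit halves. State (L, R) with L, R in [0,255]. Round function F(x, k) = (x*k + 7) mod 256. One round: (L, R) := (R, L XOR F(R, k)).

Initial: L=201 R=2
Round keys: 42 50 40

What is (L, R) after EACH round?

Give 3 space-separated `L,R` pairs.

Round 1 (k=42): L=2 R=146
Round 2 (k=50): L=146 R=137
Round 3 (k=40): L=137 R=253

Answer: 2,146 146,137 137,253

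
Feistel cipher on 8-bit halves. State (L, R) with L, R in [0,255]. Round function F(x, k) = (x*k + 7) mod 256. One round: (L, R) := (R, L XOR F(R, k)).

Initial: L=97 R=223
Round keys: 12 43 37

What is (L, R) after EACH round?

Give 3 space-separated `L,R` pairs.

Round 1 (k=12): L=223 R=26
Round 2 (k=43): L=26 R=186
Round 3 (k=37): L=186 R=243

Answer: 223,26 26,186 186,243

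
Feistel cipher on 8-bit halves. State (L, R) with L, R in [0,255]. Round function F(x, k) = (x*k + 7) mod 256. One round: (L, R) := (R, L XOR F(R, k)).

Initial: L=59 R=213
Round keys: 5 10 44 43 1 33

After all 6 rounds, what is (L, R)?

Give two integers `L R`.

Answer: 190 174

Derivation:
Round 1 (k=5): L=213 R=11
Round 2 (k=10): L=11 R=160
Round 3 (k=44): L=160 R=140
Round 4 (k=43): L=140 R=43
Round 5 (k=1): L=43 R=190
Round 6 (k=33): L=190 R=174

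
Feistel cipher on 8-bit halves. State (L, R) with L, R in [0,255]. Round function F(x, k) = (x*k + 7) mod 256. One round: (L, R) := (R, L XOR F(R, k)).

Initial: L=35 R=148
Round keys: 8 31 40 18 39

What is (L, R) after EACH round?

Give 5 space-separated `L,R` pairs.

Answer: 148,132 132,151 151,27 27,122 122,134

Derivation:
Round 1 (k=8): L=148 R=132
Round 2 (k=31): L=132 R=151
Round 3 (k=40): L=151 R=27
Round 4 (k=18): L=27 R=122
Round 5 (k=39): L=122 R=134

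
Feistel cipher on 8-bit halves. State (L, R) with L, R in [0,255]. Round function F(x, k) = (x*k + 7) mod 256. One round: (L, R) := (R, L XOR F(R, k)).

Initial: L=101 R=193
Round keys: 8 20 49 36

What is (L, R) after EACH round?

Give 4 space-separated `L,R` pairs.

Answer: 193,106 106,142 142,95 95,237

Derivation:
Round 1 (k=8): L=193 R=106
Round 2 (k=20): L=106 R=142
Round 3 (k=49): L=142 R=95
Round 4 (k=36): L=95 R=237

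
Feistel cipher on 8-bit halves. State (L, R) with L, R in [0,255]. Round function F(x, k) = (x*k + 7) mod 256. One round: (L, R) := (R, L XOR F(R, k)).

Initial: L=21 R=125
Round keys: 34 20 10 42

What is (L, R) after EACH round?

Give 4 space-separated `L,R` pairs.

Round 1 (k=34): L=125 R=180
Round 2 (k=20): L=180 R=106
Round 3 (k=10): L=106 R=159
Round 4 (k=42): L=159 R=119

Answer: 125,180 180,106 106,159 159,119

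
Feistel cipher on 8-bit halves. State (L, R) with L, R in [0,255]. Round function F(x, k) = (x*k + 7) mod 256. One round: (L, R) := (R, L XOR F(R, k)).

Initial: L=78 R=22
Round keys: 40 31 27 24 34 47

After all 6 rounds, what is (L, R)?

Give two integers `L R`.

Answer: 211 43

Derivation:
Round 1 (k=40): L=22 R=57
Round 2 (k=31): L=57 R=248
Round 3 (k=27): L=248 R=22
Round 4 (k=24): L=22 R=239
Round 5 (k=34): L=239 R=211
Round 6 (k=47): L=211 R=43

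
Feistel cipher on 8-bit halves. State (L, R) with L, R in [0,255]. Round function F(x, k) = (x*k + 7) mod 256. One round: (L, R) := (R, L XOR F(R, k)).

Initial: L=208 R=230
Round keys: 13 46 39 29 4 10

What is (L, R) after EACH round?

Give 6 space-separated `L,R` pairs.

Round 1 (k=13): L=230 R=101
Round 2 (k=46): L=101 R=203
Round 3 (k=39): L=203 R=145
Round 4 (k=29): L=145 R=191
Round 5 (k=4): L=191 R=146
Round 6 (k=10): L=146 R=4

Answer: 230,101 101,203 203,145 145,191 191,146 146,4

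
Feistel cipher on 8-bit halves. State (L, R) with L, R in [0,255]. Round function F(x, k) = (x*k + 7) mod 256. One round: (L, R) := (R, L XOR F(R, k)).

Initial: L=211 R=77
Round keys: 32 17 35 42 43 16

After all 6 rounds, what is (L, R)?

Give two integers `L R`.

Round 1 (k=32): L=77 R=116
Round 2 (k=17): L=116 R=246
Round 3 (k=35): L=246 R=221
Round 4 (k=42): L=221 R=191
Round 5 (k=43): L=191 R=193
Round 6 (k=16): L=193 R=168

Answer: 193 168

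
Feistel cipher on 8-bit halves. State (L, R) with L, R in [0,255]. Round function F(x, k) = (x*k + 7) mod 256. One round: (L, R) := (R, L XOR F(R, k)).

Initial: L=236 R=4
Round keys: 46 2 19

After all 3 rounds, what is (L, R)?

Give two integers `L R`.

Round 1 (k=46): L=4 R=83
Round 2 (k=2): L=83 R=169
Round 3 (k=19): L=169 R=193

Answer: 169 193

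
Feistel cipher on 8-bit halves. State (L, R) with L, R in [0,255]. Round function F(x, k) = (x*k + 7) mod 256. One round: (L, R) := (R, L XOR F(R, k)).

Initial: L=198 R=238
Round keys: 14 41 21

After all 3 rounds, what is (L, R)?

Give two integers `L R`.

Answer: 50 236

Derivation:
Round 1 (k=14): L=238 R=205
Round 2 (k=41): L=205 R=50
Round 3 (k=21): L=50 R=236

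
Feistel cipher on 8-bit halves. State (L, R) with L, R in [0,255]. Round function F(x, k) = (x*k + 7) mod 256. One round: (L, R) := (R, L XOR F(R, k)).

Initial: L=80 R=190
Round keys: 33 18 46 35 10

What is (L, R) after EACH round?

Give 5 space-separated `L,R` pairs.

Answer: 190,213 213,191 191,140 140,148 148,67

Derivation:
Round 1 (k=33): L=190 R=213
Round 2 (k=18): L=213 R=191
Round 3 (k=46): L=191 R=140
Round 4 (k=35): L=140 R=148
Round 5 (k=10): L=148 R=67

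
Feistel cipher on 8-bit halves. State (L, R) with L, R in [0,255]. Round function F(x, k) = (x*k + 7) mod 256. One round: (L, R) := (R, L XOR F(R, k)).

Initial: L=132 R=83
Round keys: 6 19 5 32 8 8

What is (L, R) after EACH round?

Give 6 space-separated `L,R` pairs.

Answer: 83,125 125,29 29,229 229,186 186,50 50,45

Derivation:
Round 1 (k=6): L=83 R=125
Round 2 (k=19): L=125 R=29
Round 3 (k=5): L=29 R=229
Round 4 (k=32): L=229 R=186
Round 5 (k=8): L=186 R=50
Round 6 (k=8): L=50 R=45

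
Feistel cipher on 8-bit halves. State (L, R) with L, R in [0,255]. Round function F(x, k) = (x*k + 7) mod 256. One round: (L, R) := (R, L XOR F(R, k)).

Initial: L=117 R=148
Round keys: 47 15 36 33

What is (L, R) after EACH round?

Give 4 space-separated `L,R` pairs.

Answer: 148,70 70,181 181,61 61,81

Derivation:
Round 1 (k=47): L=148 R=70
Round 2 (k=15): L=70 R=181
Round 3 (k=36): L=181 R=61
Round 4 (k=33): L=61 R=81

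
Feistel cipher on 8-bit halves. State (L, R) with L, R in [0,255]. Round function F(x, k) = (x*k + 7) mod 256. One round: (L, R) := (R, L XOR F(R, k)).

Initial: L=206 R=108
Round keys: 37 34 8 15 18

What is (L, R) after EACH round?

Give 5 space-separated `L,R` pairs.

Round 1 (k=37): L=108 R=109
Round 2 (k=34): L=109 R=237
Round 3 (k=8): L=237 R=2
Round 4 (k=15): L=2 R=200
Round 5 (k=18): L=200 R=21

Answer: 108,109 109,237 237,2 2,200 200,21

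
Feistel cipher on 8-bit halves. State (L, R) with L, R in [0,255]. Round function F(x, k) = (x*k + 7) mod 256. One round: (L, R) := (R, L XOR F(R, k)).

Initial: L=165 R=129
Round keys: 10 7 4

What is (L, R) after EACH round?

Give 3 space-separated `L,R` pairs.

Round 1 (k=10): L=129 R=180
Round 2 (k=7): L=180 R=114
Round 3 (k=4): L=114 R=123

Answer: 129,180 180,114 114,123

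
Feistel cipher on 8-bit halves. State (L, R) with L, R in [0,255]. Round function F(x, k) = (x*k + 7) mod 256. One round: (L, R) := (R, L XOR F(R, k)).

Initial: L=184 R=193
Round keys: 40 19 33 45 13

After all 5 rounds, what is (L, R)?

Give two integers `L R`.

Answer: 3 29

Derivation:
Round 1 (k=40): L=193 R=151
Round 2 (k=19): L=151 R=253
Round 3 (k=33): L=253 R=51
Round 4 (k=45): L=51 R=3
Round 5 (k=13): L=3 R=29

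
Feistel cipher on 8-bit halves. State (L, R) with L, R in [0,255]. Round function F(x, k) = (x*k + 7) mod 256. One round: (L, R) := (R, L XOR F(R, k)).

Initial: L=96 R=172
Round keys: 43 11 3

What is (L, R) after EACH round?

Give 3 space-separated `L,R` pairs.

Round 1 (k=43): L=172 R=139
Round 2 (k=11): L=139 R=172
Round 3 (k=3): L=172 R=128

Answer: 172,139 139,172 172,128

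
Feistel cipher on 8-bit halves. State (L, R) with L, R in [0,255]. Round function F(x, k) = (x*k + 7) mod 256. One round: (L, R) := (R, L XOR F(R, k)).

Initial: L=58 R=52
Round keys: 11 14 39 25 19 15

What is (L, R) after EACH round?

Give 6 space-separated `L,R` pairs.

Round 1 (k=11): L=52 R=121
Round 2 (k=14): L=121 R=145
Round 3 (k=39): L=145 R=103
Round 4 (k=25): L=103 R=135
Round 5 (k=19): L=135 R=107
Round 6 (k=15): L=107 R=203

Answer: 52,121 121,145 145,103 103,135 135,107 107,203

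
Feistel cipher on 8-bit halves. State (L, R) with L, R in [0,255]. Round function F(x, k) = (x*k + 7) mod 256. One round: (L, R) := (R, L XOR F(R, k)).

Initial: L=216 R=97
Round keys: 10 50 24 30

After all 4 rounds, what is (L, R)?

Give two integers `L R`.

Answer: 206 131

Derivation:
Round 1 (k=10): L=97 R=9
Round 2 (k=50): L=9 R=168
Round 3 (k=24): L=168 R=206
Round 4 (k=30): L=206 R=131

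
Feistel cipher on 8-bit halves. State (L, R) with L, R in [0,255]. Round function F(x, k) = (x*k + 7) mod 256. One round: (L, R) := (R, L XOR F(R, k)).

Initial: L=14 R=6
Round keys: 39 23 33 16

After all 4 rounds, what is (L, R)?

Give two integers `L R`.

Answer: 66 209

Derivation:
Round 1 (k=39): L=6 R=255
Round 2 (k=23): L=255 R=246
Round 3 (k=33): L=246 R=66
Round 4 (k=16): L=66 R=209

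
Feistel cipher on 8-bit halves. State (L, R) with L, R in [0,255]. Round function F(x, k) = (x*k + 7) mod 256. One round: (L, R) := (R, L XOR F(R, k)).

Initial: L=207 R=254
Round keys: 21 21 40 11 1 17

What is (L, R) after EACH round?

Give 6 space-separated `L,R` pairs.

Answer: 254,18 18,127 127,205 205,169 169,125 125,253

Derivation:
Round 1 (k=21): L=254 R=18
Round 2 (k=21): L=18 R=127
Round 3 (k=40): L=127 R=205
Round 4 (k=11): L=205 R=169
Round 5 (k=1): L=169 R=125
Round 6 (k=17): L=125 R=253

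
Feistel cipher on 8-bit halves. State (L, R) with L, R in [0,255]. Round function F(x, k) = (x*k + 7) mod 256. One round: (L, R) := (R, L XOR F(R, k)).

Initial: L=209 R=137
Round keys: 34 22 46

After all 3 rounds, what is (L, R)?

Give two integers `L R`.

Answer: 126 67

Derivation:
Round 1 (k=34): L=137 R=232
Round 2 (k=22): L=232 R=126
Round 3 (k=46): L=126 R=67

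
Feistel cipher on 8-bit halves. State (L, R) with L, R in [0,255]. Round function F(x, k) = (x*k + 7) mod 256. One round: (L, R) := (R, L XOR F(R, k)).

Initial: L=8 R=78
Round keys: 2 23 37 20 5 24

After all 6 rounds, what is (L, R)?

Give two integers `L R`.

Round 1 (k=2): L=78 R=171
Round 2 (k=23): L=171 R=42
Round 3 (k=37): L=42 R=178
Round 4 (k=20): L=178 R=197
Round 5 (k=5): L=197 R=82
Round 6 (k=24): L=82 R=114

Answer: 82 114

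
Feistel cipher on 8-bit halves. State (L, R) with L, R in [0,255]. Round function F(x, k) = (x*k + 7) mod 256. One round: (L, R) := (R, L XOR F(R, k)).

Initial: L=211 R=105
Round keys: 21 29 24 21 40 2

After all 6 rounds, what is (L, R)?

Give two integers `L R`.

Answer: 95 241

Derivation:
Round 1 (k=21): L=105 R=119
Round 2 (k=29): L=119 R=235
Round 3 (k=24): L=235 R=120
Round 4 (k=21): L=120 R=52
Round 5 (k=40): L=52 R=95
Round 6 (k=2): L=95 R=241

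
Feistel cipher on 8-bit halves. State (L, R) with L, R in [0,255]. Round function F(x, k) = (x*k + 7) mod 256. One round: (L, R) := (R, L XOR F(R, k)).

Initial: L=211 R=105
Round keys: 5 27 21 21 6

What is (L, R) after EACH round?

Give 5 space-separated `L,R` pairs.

Round 1 (k=5): L=105 R=199
Round 2 (k=27): L=199 R=109
Round 3 (k=21): L=109 R=63
Round 4 (k=21): L=63 R=95
Round 5 (k=6): L=95 R=126

Answer: 105,199 199,109 109,63 63,95 95,126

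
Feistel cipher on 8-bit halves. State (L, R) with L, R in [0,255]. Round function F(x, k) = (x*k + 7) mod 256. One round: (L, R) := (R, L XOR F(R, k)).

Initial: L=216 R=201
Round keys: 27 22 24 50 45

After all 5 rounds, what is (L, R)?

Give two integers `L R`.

Round 1 (k=27): L=201 R=226
Round 2 (k=22): L=226 R=186
Round 3 (k=24): L=186 R=149
Round 4 (k=50): L=149 R=155
Round 5 (k=45): L=155 R=211

Answer: 155 211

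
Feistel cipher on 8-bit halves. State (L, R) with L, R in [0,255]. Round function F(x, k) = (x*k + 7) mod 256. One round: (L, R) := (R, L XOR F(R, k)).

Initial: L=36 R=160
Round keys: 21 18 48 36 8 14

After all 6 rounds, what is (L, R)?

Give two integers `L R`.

Round 1 (k=21): L=160 R=3
Round 2 (k=18): L=3 R=157
Round 3 (k=48): L=157 R=116
Round 4 (k=36): L=116 R=202
Round 5 (k=8): L=202 R=35
Round 6 (k=14): L=35 R=59

Answer: 35 59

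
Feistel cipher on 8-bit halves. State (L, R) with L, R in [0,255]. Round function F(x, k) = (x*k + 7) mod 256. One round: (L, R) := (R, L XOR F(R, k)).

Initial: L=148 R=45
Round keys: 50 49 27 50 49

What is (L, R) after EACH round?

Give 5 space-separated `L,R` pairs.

Round 1 (k=50): L=45 R=69
Round 2 (k=49): L=69 R=17
Round 3 (k=27): L=17 R=151
Round 4 (k=50): L=151 R=148
Round 5 (k=49): L=148 R=204

Answer: 45,69 69,17 17,151 151,148 148,204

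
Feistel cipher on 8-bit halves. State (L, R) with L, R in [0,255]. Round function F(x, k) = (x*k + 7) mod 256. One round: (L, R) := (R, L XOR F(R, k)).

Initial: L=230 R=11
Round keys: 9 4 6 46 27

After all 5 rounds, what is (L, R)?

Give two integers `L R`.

Round 1 (k=9): L=11 R=140
Round 2 (k=4): L=140 R=60
Round 3 (k=6): L=60 R=227
Round 4 (k=46): L=227 R=237
Round 5 (k=27): L=237 R=229

Answer: 237 229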